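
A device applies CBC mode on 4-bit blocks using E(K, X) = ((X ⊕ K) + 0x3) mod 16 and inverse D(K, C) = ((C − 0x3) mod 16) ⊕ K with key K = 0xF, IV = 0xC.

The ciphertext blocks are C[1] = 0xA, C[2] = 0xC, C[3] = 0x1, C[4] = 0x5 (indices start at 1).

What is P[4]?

P[4] = 0xC

CBC decryption: P_i = D(K, C_i) ⊕ C_{i−1}, with C_{0} = IV.
P[4]: D(K, 0x5) = 0xD; 0xD ⊕ 0x1 = 0xC.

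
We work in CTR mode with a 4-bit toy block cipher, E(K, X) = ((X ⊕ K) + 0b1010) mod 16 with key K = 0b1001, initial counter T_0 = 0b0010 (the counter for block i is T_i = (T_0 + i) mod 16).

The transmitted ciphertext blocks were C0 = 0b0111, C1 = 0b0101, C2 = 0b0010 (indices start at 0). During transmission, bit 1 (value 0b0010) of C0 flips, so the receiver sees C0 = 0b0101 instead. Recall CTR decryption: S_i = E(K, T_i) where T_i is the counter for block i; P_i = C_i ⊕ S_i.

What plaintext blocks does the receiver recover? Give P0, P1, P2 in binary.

P0 = 0b0000, P1 = 0b0001, P2 = 0b0101

Only C0 changed, to 0b0101. In CTR, a change in C_i flips the same bit in P_i only; the keystream is unaffected. Decrypting the received ciphertext:
P0: T = 0b0010, S = E(K, T) = 0b0101; 0b0101 ⊕ 0b0101 = 0b0000.
P1: T = 0b0011, S = E(K, T) = 0b0100; 0b0101 ⊕ 0b0100 = 0b0001.
P2: T = 0b0100, S = E(K, T) = 0b0111; 0b0010 ⊕ 0b0111 = 0b0101.
Blocks that differ from the original plaintext: P0.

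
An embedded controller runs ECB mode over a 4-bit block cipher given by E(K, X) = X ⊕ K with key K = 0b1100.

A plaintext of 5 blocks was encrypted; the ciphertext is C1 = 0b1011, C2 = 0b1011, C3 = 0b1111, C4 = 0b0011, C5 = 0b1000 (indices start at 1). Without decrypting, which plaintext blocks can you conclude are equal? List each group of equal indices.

ECB encrypts each block independently with the same key, so equal ciphertext blocks imply equal plaintext blocks.
C1 = C2 = 0b1011, so P1 = P2.

P1 = P2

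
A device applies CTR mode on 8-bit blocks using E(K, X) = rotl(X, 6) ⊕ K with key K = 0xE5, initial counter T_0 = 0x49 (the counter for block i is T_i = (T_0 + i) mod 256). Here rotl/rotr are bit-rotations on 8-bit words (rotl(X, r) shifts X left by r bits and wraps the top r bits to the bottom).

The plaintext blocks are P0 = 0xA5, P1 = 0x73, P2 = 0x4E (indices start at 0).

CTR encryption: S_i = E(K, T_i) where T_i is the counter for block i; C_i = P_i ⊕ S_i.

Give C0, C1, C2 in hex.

C0: T = 0x49, S = E(K, T) = 0xB7; 0xA5 ⊕ 0xB7 = 0x12.
C1: T = 0x4A, S = E(K, T) = 0x77; 0x73 ⊕ 0x77 = 0x04.
C2: T = 0x4B, S = E(K, T) = 0x37; 0x4E ⊕ 0x37 = 0x79.

C0 = 0x12, C1 = 0x04, C2 = 0x79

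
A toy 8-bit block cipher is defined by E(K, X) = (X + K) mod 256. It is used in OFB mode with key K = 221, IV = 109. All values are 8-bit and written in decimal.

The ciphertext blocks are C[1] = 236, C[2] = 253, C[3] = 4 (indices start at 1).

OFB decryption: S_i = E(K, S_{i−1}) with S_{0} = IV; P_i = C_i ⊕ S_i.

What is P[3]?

P[1]: S = E(K, 109) = 74; 236 ⊕ 74 = 166.
P[2]: S = E(K, 74) = 39; 253 ⊕ 39 = 218.
P[3]: S = E(K, 39) = 4; 4 ⊕ 4 = 0.

P[3] = 0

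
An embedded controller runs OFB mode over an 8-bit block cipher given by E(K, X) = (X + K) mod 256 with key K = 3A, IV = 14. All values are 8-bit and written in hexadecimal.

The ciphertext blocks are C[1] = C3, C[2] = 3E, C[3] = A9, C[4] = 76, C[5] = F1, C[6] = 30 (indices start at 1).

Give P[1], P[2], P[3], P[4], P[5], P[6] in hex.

P[1] = 8D, P[2] = B6, P[3] = 6B, P[4] = 8A, P[5] = C7, P[6] = 40

OFB decryption: S_i = E(K, S_{i−1}) with S_{0} = IV; P_i = C_i ⊕ S_i.
P[1]: S = E(K, 14) = 4E; C3 ⊕ 4E = 8D.
P[2]: S = E(K, 4E) = 88; 3E ⊕ 88 = B6.
P[3]: S = E(K, 88) = C2; A9 ⊕ C2 = 6B.
P[4]: S = E(K, C2) = FC; 76 ⊕ FC = 8A.
P[5]: S = E(K, FC) = 36; F1 ⊕ 36 = C7.
P[6]: S = E(K, 36) = 70; 30 ⊕ 70 = 40.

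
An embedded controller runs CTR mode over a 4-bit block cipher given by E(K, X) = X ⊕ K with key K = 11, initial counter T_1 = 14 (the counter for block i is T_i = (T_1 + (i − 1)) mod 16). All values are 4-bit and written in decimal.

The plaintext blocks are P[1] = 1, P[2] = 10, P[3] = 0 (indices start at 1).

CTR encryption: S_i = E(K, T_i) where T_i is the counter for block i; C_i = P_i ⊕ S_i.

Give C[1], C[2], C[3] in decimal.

C[1]: T = 14, S = E(K, T) = 5; 1 ⊕ 5 = 4.
C[2]: T = 15, S = E(K, T) = 4; 10 ⊕ 4 = 14.
C[3]: T = 0, S = E(K, T) = 11; 0 ⊕ 11 = 11.

C[1] = 4, C[2] = 14, C[3] = 11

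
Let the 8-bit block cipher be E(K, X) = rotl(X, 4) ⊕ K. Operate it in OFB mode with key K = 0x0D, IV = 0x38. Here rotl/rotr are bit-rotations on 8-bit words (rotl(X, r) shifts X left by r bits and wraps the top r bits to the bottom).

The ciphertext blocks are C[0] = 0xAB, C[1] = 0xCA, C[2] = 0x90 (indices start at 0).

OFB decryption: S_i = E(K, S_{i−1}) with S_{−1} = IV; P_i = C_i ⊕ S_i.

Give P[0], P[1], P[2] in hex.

P[0] = 0x25, P[1] = 0x2F, P[2] = 0xC3

P[0]: S = E(K, 0x38) = 0x8E; 0xAB ⊕ 0x8E = 0x25.
P[1]: S = E(K, 0x8E) = 0xE5; 0xCA ⊕ 0xE5 = 0x2F.
P[2]: S = E(K, 0xE5) = 0x53; 0x90 ⊕ 0x53 = 0xC3.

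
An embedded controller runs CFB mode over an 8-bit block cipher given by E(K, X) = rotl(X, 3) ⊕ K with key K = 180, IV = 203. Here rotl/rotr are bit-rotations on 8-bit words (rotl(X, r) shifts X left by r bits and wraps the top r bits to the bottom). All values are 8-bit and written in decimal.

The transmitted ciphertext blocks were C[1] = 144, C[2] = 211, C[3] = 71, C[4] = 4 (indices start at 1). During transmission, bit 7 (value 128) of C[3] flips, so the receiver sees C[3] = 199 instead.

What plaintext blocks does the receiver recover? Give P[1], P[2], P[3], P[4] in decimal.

P[1] = 122, P[2] = 227, P[3] = 237, P[4] = 142

CFB decryption: P_i = C_i ⊕ E(K, C_{i−1}), with C_{0} = IV.
Only C[3] changed, to 199. In CFB, a change in C_i flips the same bit in P_i and garbles P_{i+1}. Decrypting the received ciphertext:
P[1]: E(K, 203) = 234; 144 ⊕ 234 = 122.
P[2]: E(K, 144) = 48; 211 ⊕ 48 = 227.
P[3]: E(K, 211) = 42; 199 ⊕ 42 = 237.
P[4]: E(K, 199) = 138; 4 ⊕ 138 = 142.
Blocks that differ from the original plaintext: P[3], P[4].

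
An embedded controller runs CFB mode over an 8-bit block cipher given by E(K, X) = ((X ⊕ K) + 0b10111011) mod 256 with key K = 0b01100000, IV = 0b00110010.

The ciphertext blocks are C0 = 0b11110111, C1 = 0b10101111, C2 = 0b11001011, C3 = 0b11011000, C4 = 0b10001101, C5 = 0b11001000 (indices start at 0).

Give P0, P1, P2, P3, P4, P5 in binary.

CFB decryption: P_i = C_i ⊕ E(K, C_{i−1}), with C_{−1} = IV.
P0: E(K, 0b00110010) = 0b00001101; 0b11110111 ⊕ 0b00001101 = 0b11111010.
P1: E(K, 0b11110111) = 0b01010010; 0b10101111 ⊕ 0b01010010 = 0b11111101.
P2: E(K, 0b10101111) = 0b10001010; 0b11001011 ⊕ 0b10001010 = 0b01000001.
P3: E(K, 0b11001011) = 0b01100110; 0b11011000 ⊕ 0b01100110 = 0b10111110.
P4: E(K, 0b11011000) = 0b01110011; 0b10001101 ⊕ 0b01110011 = 0b11111110.
P5: E(K, 0b10001101) = 0b10101000; 0b11001000 ⊕ 0b10101000 = 0b01100000.

P0 = 0b11111010, P1 = 0b11111101, P2 = 0b01000001, P3 = 0b10111110, P4 = 0b11111110, P5 = 0b01100000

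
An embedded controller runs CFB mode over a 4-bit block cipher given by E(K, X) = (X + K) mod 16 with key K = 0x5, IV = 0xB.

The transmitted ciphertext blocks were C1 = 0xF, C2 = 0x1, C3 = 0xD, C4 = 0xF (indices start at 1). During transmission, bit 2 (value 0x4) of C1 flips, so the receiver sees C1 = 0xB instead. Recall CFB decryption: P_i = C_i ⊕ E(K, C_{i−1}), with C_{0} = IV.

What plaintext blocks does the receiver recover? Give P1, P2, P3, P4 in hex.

Only C1 changed, to 0xB. In CFB, a change in C_i flips the same bit in P_i and garbles P_{i+1}. Decrypting the received ciphertext:
P1: E(K, 0xB) = 0x0; 0xB ⊕ 0x0 = 0xB.
P2: E(K, 0xB) = 0x0; 0x1 ⊕ 0x0 = 0x1.
P3: E(K, 0x1) = 0x6; 0xD ⊕ 0x6 = 0xB.
P4: E(K, 0xD) = 0x2; 0xF ⊕ 0x2 = 0xD.
Blocks that differ from the original plaintext: P1, P2.

P1 = 0xB, P2 = 0x1, P3 = 0xB, P4 = 0xD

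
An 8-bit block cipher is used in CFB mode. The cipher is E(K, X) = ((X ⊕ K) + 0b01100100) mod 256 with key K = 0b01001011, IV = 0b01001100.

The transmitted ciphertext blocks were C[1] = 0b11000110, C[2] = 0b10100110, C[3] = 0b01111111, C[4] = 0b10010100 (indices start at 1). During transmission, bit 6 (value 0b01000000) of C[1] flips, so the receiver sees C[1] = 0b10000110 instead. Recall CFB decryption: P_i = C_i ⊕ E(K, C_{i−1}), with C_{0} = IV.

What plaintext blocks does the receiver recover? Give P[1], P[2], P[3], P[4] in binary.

Only C[1] changed, to 0b10000110. In CFB, a change in C_i flips the same bit in P_i and garbles P_{i+1}. Decrypting the received ciphertext:
P[1]: E(K, 0b01001100) = 0b01101011; 0b10000110 ⊕ 0b01101011 = 0b11101101.
P[2]: E(K, 0b10000110) = 0b00110001; 0b10100110 ⊕ 0b00110001 = 0b10010111.
P[3]: E(K, 0b10100110) = 0b01010001; 0b01111111 ⊕ 0b01010001 = 0b00101110.
P[4]: E(K, 0b01111111) = 0b10011000; 0b10010100 ⊕ 0b10011000 = 0b00001100.
Blocks that differ from the original plaintext: P[1], P[2].

P[1] = 0b11101101, P[2] = 0b10010111, P[3] = 0b00101110, P[4] = 0b00001100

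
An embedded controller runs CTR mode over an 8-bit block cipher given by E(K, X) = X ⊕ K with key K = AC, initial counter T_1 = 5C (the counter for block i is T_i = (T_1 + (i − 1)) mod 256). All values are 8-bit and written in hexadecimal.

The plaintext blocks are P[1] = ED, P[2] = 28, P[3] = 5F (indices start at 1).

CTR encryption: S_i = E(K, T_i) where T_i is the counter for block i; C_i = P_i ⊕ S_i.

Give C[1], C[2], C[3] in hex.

C[1]: T = 5C, S = E(K, T) = F0; ED ⊕ F0 = 1D.
C[2]: T = 5D, S = E(K, T) = F1; 28 ⊕ F1 = D9.
C[3]: T = 5E, S = E(K, T) = F2; 5F ⊕ F2 = AD.

C[1] = 1D, C[2] = D9, C[3] = AD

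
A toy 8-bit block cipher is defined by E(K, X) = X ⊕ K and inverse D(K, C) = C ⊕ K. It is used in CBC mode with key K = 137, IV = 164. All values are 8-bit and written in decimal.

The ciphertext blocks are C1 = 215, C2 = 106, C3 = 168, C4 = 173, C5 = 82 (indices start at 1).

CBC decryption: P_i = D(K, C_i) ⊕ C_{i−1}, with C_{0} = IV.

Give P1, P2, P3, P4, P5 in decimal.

P1 = 250, P2 = 52, P3 = 75, P4 = 140, P5 = 118

P1: D(K, 215) = 94; 94 ⊕ 164 = 250.
P2: D(K, 106) = 227; 227 ⊕ 215 = 52.
P3: D(K, 168) = 33; 33 ⊕ 106 = 75.
P4: D(K, 173) = 36; 36 ⊕ 168 = 140.
P5: D(K, 82) = 219; 219 ⊕ 173 = 118.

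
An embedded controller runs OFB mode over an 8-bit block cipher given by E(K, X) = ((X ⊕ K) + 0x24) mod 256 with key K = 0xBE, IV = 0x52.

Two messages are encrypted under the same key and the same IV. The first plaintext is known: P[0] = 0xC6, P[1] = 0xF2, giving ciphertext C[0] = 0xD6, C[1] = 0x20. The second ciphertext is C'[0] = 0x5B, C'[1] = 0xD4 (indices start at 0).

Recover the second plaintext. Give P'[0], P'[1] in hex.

P'[0] = 0x4B, P'[1] = 0x06

In OFB with a reused IV, both messages share the same keystream S_i, so C_i ⊕ C'_i = P_i ⊕ P'_i and thus P'_i = P_i ⊕ C_i ⊕ C'_i.
P'[0]: 0xC6 ⊕ 0xD6 ⊕ 0x5B = 0x4B.
P'[1]: 0xF2 ⊕ 0x20 ⊕ 0xD4 = 0x06.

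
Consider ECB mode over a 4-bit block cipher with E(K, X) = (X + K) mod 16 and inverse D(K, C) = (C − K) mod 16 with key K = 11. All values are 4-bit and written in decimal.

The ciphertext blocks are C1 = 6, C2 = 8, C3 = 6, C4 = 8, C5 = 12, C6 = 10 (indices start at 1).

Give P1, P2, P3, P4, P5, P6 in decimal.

P1 = 11, P2 = 13, P3 = 11, P4 = 13, P5 = 1, P6 = 15

ECB decryption: P_i = D(K, C_i).
P1: D(K, 6) = 11.
P2: D(K, 8) = 13.
P3: D(K, 6) = 11.
P4: D(K, 8) = 13.
P5: D(K, 12) = 1.
P6: D(K, 10) = 15.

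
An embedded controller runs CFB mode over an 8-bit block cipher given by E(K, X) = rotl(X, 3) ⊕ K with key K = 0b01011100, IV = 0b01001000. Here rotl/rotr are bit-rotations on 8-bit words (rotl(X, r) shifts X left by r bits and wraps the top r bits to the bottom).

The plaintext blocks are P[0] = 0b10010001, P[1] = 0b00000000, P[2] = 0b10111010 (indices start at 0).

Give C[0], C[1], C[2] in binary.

CFB encryption: C_i = P_i ⊕ E(K, C_{i−1}), with C_{−1} = IV.
C[0]: E(K, 0b01001000) = 0b00011110; 0b10010001 ⊕ 0b00011110 = 0b10001111.
C[1]: E(K, 0b10001111) = 0b00100000; 0b00000000 ⊕ 0b00100000 = 0b00100000.
C[2]: E(K, 0b00100000) = 0b01011101; 0b10111010 ⊕ 0b01011101 = 0b11100111.

C[0] = 0b10001111, C[1] = 0b00100000, C[2] = 0b11100111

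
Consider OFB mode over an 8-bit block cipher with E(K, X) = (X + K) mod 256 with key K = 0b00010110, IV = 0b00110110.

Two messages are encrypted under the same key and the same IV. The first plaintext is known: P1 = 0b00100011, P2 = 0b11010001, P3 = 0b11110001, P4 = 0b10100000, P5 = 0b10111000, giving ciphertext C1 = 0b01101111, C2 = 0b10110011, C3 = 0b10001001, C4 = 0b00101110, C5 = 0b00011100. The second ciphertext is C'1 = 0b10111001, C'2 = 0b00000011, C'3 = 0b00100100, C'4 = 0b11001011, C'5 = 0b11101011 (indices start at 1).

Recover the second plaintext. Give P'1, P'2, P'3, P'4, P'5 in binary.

P'1 = 0b11110101, P'2 = 0b01100001, P'3 = 0b01011100, P'4 = 0b01000101, P'5 = 0b01001111

In OFB with a reused IV, both messages share the same keystream S_i, so C_i ⊕ C'_i = P_i ⊕ P'_i and thus P'_i = P_i ⊕ C_i ⊕ C'_i.
P'1: 0b00100011 ⊕ 0b01101111 ⊕ 0b10111001 = 0b11110101.
P'2: 0b11010001 ⊕ 0b10110011 ⊕ 0b00000011 = 0b01100001.
P'3: 0b11110001 ⊕ 0b10001001 ⊕ 0b00100100 = 0b01011100.
P'4: 0b10100000 ⊕ 0b00101110 ⊕ 0b11001011 = 0b01000101.
P'5: 0b10111000 ⊕ 0b00011100 ⊕ 0b11101011 = 0b01001111.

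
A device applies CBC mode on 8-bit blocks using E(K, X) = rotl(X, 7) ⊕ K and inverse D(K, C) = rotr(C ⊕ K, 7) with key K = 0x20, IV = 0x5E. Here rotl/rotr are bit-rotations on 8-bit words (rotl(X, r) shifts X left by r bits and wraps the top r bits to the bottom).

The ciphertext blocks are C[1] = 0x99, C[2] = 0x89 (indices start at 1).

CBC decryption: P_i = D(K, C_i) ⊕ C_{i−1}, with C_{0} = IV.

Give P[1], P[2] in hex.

P[1] = 0x2D, P[2] = 0xCA

P[1]: D(K, 0x99) = 0x73; 0x73 ⊕ 0x5E = 0x2D.
P[2]: D(K, 0x89) = 0x53; 0x53 ⊕ 0x99 = 0xCA.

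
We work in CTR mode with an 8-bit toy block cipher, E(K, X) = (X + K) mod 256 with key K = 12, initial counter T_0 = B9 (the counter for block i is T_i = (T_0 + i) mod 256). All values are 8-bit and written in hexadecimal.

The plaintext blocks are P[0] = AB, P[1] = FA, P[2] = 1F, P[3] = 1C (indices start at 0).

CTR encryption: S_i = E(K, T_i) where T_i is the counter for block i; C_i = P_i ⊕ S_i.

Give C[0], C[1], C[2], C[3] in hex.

C[0]: T = B9, S = E(K, T) = CB; AB ⊕ CB = 60.
C[1]: T = BA, S = E(K, T) = CC; FA ⊕ CC = 36.
C[2]: T = BB, S = E(K, T) = CD; 1F ⊕ CD = D2.
C[3]: T = BC, S = E(K, T) = CE; 1C ⊕ CE = D2.

C[0] = 60, C[1] = 36, C[2] = D2, C[3] = D2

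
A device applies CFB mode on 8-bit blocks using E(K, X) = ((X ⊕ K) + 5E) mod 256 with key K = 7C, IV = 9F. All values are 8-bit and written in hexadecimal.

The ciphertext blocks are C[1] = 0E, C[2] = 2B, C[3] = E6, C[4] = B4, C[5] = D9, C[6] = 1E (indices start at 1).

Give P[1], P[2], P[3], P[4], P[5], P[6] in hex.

P[1] = 4F, P[2] = FB, P[3] = 53, P[4] = 4C, P[5] = FF, P[6] = 1D

CFB decryption: P_i = C_i ⊕ E(K, C_{i−1}), with C_{0} = IV.
P[1]: E(K, 9F) = 41; 0E ⊕ 41 = 4F.
P[2]: E(K, 0E) = D0; 2B ⊕ D0 = FB.
P[3]: E(K, 2B) = B5; E6 ⊕ B5 = 53.
P[4]: E(K, E6) = F8; B4 ⊕ F8 = 4C.
P[5]: E(K, B4) = 26; D9 ⊕ 26 = FF.
P[6]: E(K, D9) = 03; 1E ⊕ 03 = 1D.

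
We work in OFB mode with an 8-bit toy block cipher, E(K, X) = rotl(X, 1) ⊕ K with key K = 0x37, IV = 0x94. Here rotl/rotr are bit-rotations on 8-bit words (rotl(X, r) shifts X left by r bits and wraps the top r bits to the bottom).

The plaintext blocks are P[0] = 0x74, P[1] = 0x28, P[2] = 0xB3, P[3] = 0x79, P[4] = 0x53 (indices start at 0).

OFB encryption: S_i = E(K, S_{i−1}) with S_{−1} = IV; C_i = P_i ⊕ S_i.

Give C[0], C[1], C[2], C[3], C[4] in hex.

C[0]: S = E(K, 0x94) = 0x1E; 0x74 ⊕ 0x1E = 0x6A.
C[1]: S = E(K, 0x1E) = 0x0B; 0x28 ⊕ 0x0B = 0x23.
C[2]: S = E(K, 0x0B) = 0x21; 0xB3 ⊕ 0x21 = 0x92.
C[3]: S = E(K, 0x21) = 0x75; 0x79 ⊕ 0x75 = 0x0C.
C[4]: S = E(K, 0x75) = 0xDD; 0x53 ⊕ 0xDD = 0x8E.

C[0] = 0x6A, C[1] = 0x23, C[2] = 0x92, C[3] = 0x0C, C[4] = 0x8E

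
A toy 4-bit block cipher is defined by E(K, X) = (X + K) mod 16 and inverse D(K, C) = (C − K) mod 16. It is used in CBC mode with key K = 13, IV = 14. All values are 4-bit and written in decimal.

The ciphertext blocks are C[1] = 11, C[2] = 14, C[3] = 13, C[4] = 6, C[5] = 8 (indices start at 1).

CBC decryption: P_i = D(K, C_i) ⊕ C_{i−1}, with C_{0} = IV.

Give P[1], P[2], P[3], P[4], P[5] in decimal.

P[1]: D(K, 11) = 14; 14 ⊕ 14 = 0.
P[2]: D(K, 14) = 1; 1 ⊕ 11 = 10.
P[3]: D(K, 13) = 0; 0 ⊕ 14 = 14.
P[4]: D(K, 6) = 9; 9 ⊕ 13 = 4.
P[5]: D(K, 8) = 11; 11 ⊕ 6 = 13.

P[1] = 0, P[2] = 10, P[3] = 14, P[4] = 4, P[5] = 13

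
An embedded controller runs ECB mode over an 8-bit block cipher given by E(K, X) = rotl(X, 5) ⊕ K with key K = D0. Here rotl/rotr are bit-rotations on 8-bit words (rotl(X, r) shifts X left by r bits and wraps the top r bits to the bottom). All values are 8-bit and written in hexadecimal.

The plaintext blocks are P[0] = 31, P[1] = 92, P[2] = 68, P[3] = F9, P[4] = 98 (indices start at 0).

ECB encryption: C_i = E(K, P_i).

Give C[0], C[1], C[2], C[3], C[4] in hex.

C[0] = F6, C[1] = 82, C[2] = DD, C[3] = EF, C[4] = C3

C[0]: E(K, 31) = F6.
C[1]: E(K, 92) = 82.
C[2]: E(K, 68) = DD.
C[3]: E(K, F9) = EF.
C[4]: E(K, 98) = C3.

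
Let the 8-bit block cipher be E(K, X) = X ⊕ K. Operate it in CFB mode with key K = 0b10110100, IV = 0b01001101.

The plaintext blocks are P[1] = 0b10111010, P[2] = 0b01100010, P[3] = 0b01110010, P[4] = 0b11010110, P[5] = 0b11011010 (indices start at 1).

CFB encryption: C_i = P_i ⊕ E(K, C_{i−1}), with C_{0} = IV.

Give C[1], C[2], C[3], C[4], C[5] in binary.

C[1] = 0b01000011, C[2] = 0b10010101, C[3] = 0b01010011, C[4] = 0b00110001, C[5] = 0b01011111

C[1]: E(K, 0b01001101) = 0b11111001; 0b10111010 ⊕ 0b11111001 = 0b01000011.
C[2]: E(K, 0b01000011) = 0b11110111; 0b01100010 ⊕ 0b11110111 = 0b10010101.
C[3]: E(K, 0b10010101) = 0b00100001; 0b01110010 ⊕ 0b00100001 = 0b01010011.
C[4]: E(K, 0b01010011) = 0b11100111; 0b11010110 ⊕ 0b11100111 = 0b00110001.
C[5]: E(K, 0b00110001) = 0b10000101; 0b11011010 ⊕ 0b10000101 = 0b01011111.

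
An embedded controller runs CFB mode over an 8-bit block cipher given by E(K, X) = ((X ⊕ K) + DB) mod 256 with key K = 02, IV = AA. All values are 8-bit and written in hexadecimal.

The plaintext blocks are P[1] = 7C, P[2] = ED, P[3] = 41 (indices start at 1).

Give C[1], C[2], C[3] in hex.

CFB encryption: C_i = P_i ⊕ E(K, C_{i−1}), with C_{0} = IV.
C[1]: E(K, AA) = 83; 7C ⊕ 83 = FF.
C[2]: E(K, FF) = D8; ED ⊕ D8 = 35.
C[3]: E(K, 35) = 12; 41 ⊕ 12 = 53.

C[1] = FF, C[2] = 35, C[3] = 53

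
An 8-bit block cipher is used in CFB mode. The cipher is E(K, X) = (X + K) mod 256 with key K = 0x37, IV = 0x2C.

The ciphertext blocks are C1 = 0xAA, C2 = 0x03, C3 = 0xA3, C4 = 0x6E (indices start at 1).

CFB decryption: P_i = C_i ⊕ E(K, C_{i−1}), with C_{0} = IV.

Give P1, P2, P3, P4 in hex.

P1: E(K, 0x2C) = 0x63; 0xAA ⊕ 0x63 = 0xC9.
P2: E(K, 0xAA) = 0xE1; 0x03 ⊕ 0xE1 = 0xE2.
P3: E(K, 0x03) = 0x3A; 0xA3 ⊕ 0x3A = 0x99.
P4: E(K, 0xA3) = 0xDA; 0x6E ⊕ 0xDA = 0xB4.

P1 = 0xC9, P2 = 0xE2, P3 = 0x99, P4 = 0xB4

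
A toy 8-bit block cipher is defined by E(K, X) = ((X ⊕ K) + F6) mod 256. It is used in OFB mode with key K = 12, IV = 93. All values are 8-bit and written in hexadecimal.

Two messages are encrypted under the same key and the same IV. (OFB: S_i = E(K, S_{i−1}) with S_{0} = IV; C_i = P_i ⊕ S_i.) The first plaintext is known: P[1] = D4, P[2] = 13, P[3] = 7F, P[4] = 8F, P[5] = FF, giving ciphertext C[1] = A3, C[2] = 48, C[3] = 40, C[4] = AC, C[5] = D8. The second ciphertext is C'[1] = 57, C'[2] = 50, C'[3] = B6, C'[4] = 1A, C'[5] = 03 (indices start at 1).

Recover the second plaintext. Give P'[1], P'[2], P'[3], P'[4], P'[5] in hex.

In OFB with a reused IV, both messages share the same keystream S_i, so C_i ⊕ C'_i = P_i ⊕ P'_i and thus P'_i = P_i ⊕ C_i ⊕ C'_i.
P'[1]: D4 ⊕ A3 ⊕ 57 = 20.
P'[2]: 13 ⊕ 48 ⊕ 50 = 0B.
P'[3]: 7F ⊕ 40 ⊕ B6 = 89.
P'[4]: 8F ⊕ AC ⊕ 1A = 39.
P'[5]: FF ⊕ D8 ⊕ 03 = 24.

P'[1] = 20, P'[2] = 0B, P'[3] = 89, P'[4] = 39, P'[5] = 24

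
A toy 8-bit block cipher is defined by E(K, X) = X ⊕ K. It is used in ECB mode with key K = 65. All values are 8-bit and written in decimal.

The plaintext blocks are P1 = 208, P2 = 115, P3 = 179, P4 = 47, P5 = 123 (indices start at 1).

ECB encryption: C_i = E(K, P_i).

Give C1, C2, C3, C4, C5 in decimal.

C1: E(K, 208) = 145.
C2: E(K, 115) = 50.
C3: E(K, 179) = 242.
C4: E(K, 47) = 110.
C5: E(K, 123) = 58.

C1 = 145, C2 = 50, C3 = 242, C4 = 110, C5 = 58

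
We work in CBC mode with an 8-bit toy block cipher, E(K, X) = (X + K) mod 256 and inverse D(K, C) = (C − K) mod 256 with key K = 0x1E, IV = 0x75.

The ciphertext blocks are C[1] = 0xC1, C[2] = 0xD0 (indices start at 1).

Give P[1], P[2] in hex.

P[1] = 0xD6, P[2] = 0x73

CBC decryption: P_i = D(K, C_i) ⊕ C_{i−1}, with C_{0} = IV.
P[1]: D(K, 0xC1) = 0xA3; 0xA3 ⊕ 0x75 = 0xD6.
P[2]: D(K, 0xD0) = 0xB2; 0xB2 ⊕ 0xC1 = 0x73.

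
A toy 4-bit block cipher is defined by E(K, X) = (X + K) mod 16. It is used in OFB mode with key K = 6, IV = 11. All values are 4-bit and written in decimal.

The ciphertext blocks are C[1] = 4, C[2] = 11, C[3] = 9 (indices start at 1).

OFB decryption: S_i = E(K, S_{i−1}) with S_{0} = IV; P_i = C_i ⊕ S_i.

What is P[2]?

P[1]: S = E(K, 11) = 1; 4 ⊕ 1 = 5.
P[2]: S = E(K, 1) = 7; 11 ⊕ 7 = 12.

P[2] = 12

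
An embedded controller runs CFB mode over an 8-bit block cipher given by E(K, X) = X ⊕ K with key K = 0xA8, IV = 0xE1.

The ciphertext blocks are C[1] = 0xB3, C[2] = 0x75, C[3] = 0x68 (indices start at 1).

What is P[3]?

CFB decryption: P_i = C_i ⊕ E(K, C_{i−1}), with C_{0} = IV.
P[3]: E(K, 0x75) = 0xDD; 0x68 ⊕ 0xDD = 0xB5.

P[3] = 0xB5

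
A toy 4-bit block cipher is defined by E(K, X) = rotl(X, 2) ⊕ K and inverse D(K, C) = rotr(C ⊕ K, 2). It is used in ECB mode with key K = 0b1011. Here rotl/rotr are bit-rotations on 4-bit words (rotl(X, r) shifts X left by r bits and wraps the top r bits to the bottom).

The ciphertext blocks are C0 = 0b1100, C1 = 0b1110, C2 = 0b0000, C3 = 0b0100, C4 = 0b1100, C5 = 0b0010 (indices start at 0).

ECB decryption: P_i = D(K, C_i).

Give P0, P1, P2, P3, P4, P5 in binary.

P0 = 0b1101, P1 = 0b0101, P2 = 0b1110, P3 = 0b1111, P4 = 0b1101, P5 = 0b0110

P0: D(K, 0b1100) = 0b1101.
P1: D(K, 0b1110) = 0b0101.
P2: D(K, 0b0000) = 0b1110.
P3: D(K, 0b0100) = 0b1111.
P4: D(K, 0b1100) = 0b1101.
P5: D(K, 0b0010) = 0b0110.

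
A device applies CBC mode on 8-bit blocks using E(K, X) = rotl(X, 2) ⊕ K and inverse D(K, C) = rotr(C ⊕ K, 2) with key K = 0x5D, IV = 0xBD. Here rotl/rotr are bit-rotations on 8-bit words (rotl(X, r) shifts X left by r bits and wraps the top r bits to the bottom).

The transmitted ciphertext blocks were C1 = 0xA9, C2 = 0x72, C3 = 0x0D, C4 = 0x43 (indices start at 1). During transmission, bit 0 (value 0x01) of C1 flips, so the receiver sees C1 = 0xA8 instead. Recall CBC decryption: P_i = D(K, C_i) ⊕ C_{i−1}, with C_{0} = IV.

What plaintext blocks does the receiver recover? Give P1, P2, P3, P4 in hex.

Only C1 changed, to 0xA8. In CBC, a change in C_i garbles P_i and flips the same bit in P_{i+1}. Decrypting the received ciphertext:
P1: D(K, 0xA8) = 0x7D; 0x7D ⊕ 0xBD = 0xC0.
P2: D(K, 0x72) = 0xCB; 0xCB ⊕ 0xA8 = 0x63.
P3: D(K, 0x0D) = 0x14; 0x14 ⊕ 0x72 = 0x66.
P4: D(K, 0x43) = 0x87; 0x87 ⊕ 0x0D = 0x8A.
Blocks that differ from the original plaintext: P1, P2.

P1 = 0xC0, P2 = 0x63, P3 = 0x66, P4 = 0x8A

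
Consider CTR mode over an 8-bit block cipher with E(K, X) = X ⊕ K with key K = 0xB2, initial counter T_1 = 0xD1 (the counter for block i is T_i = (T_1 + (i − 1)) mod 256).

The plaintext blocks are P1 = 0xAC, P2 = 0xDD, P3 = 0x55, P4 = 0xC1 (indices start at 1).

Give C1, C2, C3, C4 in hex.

C1 = 0xCF, C2 = 0xBD, C3 = 0x34, C4 = 0xA7

CTR encryption: S_i = E(K, T_i) where T_i is the counter for block i; C_i = P_i ⊕ S_i.
C1: T = 0xD1, S = E(K, T) = 0x63; 0xAC ⊕ 0x63 = 0xCF.
C2: T = 0xD2, S = E(K, T) = 0x60; 0xDD ⊕ 0x60 = 0xBD.
C3: T = 0xD3, S = E(K, T) = 0x61; 0x55 ⊕ 0x61 = 0x34.
C4: T = 0xD4, S = E(K, T) = 0x66; 0xC1 ⊕ 0x66 = 0xA7.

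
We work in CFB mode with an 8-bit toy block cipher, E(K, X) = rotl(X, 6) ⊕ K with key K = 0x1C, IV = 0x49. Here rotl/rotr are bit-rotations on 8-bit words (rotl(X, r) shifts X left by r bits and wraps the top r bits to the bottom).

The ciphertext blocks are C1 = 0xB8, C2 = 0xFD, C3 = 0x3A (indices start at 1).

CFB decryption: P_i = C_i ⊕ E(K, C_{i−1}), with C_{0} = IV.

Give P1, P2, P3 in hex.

P1: E(K, 0x49) = 0x4E; 0xB8 ⊕ 0x4E = 0xF6.
P2: E(K, 0xB8) = 0x32; 0xFD ⊕ 0x32 = 0xCF.
P3: E(K, 0xFD) = 0x63; 0x3A ⊕ 0x63 = 0x59.

P1 = 0xF6, P2 = 0xCF, P3 = 0x59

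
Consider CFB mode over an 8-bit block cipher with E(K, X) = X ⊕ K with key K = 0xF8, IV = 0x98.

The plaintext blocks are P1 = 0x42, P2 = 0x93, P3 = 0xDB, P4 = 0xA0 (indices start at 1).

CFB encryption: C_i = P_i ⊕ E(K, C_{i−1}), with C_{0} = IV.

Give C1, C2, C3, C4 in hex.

C1 = 0x22, C2 = 0x49, C3 = 0x6A, C4 = 0x32

C1: E(K, 0x98) = 0x60; 0x42 ⊕ 0x60 = 0x22.
C2: E(K, 0x22) = 0xDA; 0x93 ⊕ 0xDA = 0x49.
C3: E(K, 0x49) = 0xB1; 0xDB ⊕ 0xB1 = 0x6A.
C4: E(K, 0x6A) = 0x92; 0xA0 ⊕ 0x92 = 0x32.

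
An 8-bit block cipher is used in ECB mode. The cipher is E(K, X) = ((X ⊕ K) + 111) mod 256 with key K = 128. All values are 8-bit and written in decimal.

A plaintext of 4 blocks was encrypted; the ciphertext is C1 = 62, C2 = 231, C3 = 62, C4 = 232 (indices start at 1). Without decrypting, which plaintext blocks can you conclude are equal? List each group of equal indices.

P1 = P3

ECB encrypts each block independently with the same key, so equal ciphertext blocks imply equal plaintext blocks.
C1 = C3 = 62, so P1 = P3.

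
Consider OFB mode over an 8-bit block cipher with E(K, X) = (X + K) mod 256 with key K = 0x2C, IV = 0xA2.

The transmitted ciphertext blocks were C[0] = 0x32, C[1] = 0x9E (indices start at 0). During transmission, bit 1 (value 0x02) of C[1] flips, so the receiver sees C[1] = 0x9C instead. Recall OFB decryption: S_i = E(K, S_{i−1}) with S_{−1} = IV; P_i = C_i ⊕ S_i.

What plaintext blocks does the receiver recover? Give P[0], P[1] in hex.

P[0] = 0xFC, P[1] = 0x66

Only C[1] changed, to 0x9C. In OFB, a change in C_i flips the same bit in P_i only; the keystream is unaffected. Decrypting the received ciphertext:
P[0]: S = E(K, 0xA2) = 0xCE; 0x32 ⊕ 0xCE = 0xFC.
P[1]: S = E(K, 0xCE) = 0xFA; 0x9C ⊕ 0xFA = 0x66.
Blocks that differ from the original plaintext: P[1].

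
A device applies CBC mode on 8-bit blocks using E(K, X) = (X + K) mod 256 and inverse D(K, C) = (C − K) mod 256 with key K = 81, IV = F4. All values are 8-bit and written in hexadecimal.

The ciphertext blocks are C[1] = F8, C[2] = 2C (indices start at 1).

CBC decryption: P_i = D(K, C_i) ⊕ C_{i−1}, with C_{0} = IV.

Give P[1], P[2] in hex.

P[1] = 83, P[2] = 53

P[1]: D(K, F8) = 77; 77 ⊕ F4 = 83.
P[2]: D(K, 2C) = AB; AB ⊕ F8 = 53.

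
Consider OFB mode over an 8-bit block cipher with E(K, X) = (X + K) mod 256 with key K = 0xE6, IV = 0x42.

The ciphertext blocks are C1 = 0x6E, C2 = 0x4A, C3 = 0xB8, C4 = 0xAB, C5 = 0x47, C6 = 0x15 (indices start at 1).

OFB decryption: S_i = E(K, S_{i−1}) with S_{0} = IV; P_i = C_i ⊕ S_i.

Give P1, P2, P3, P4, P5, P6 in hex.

P1: S = E(K, 0x42) = 0x28; 0x6E ⊕ 0x28 = 0x46.
P2: S = E(K, 0x28) = 0x0E; 0x4A ⊕ 0x0E = 0x44.
P3: S = E(K, 0x0E) = 0xF4; 0xB8 ⊕ 0xF4 = 0x4C.
P4: S = E(K, 0xF4) = 0xDA; 0xAB ⊕ 0xDA = 0x71.
P5: S = E(K, 0xDA) = 0xC0; 0x47 ⊕ 0xC0 = 0x87.
P6: S = E(K, 0xC0) = 0xA6; 0x15 ⊕ 0xA6 = 0xB3.

P1 = 0x46, P2 = 0x44, P3 = 0x4C, P4 = 0x71, P5 = 0x87, P6 = 0xB3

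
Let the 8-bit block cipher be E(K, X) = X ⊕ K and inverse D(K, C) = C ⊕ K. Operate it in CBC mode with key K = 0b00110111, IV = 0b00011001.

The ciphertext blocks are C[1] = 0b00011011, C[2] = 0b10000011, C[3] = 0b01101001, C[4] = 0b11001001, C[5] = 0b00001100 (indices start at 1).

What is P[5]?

P[5] = 0b11110010

CBC decryption: P_i = D(K, C_i) ⊕ C_{i−1}, with C_{0} = IV.
P[5]: D(K, 0b00001100) = 0b00111011; 0b00111011 ⊕ 0b11001001 = 0b11110010.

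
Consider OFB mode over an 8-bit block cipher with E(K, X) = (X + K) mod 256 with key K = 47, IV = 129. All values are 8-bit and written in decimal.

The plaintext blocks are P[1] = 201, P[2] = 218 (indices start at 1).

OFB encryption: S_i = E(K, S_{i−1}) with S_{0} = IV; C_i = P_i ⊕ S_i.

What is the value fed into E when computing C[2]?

176

C[1]: S = E(K, 129) = 176; 201 ⊕ 176 = 121.
C[2]: S = E(K, 176) = 223; 218 ⊕ 223 = 5.
So the input to E for block [2] is 176.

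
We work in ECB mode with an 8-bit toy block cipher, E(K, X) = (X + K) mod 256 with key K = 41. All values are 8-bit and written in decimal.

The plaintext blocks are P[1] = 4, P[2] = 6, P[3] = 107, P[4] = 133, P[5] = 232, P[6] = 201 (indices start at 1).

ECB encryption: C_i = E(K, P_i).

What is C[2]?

C[2]: E(K, 6) = 47.

C[2] = 47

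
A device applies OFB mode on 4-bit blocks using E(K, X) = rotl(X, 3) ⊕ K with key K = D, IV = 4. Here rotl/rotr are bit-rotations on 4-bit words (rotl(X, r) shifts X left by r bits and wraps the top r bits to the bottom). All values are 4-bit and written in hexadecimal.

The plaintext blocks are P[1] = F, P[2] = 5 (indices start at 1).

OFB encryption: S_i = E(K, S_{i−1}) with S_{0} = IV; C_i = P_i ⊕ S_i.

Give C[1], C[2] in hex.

C[1] = 0, C[2] = 7

C[1]: S = E(K, 4) = F; F ⊕ F = 0.
C[2]: S = E(K, F) = 2; 5 ⊕ 2 = 7.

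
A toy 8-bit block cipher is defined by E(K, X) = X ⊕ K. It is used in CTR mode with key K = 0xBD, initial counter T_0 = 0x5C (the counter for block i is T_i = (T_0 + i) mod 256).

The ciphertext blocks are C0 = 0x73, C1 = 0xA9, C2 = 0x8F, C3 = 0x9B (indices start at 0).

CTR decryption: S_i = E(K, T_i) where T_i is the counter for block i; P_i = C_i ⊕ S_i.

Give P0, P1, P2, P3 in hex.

P0: T = 0x5C, S = E(K, T) = 0xE1; 0x73 ⊕ 0xE1 = 0x92.
P1: T = 0x5D, S = E(K, T) = 0xE0; 0xA9 ⊕ 0xE0 = 0x49.
P2: T = 0x5E, S = E(K, T) = 0xE3; 0x8F ⊕ 0xE3 = 0x6C.
P3: T = 0x5F, S = E(K, T) = 0xE2; 0x9B ⊕ 0xE2 = 0x79.

P0 = 0x92, P1 = 0x49, P2 = 0x6C, P3 = 0x79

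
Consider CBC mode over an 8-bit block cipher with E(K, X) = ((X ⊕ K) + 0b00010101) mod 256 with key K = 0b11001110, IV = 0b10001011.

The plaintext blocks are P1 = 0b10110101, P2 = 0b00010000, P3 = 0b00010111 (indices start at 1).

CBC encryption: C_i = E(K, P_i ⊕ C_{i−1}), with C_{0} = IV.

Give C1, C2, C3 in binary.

C1 = 0b00000101, C2 = 0b11110000, C3 = 0b00111110

C1: P1 ⊕ 0b10001011 = 0b00111110; E(K, 0b00111110) = 0b00000101.
C2: P2 ⊕ 0b00000101 = 0b00010101; E(K, 0b00010101) = 0b11110000.
C3: P3 ⊕ 0b11110000 = 0b11100111; E(K, 0b11100111) = 0b00111110.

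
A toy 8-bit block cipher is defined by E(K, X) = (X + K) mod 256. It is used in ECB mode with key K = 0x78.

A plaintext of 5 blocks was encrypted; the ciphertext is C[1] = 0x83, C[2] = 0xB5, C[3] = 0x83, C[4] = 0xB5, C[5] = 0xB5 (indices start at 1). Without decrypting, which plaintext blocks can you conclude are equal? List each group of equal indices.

P[1] = P[3]; P[2] = P[4] = P[5]

ECB encrypts each block independently with the same key, so equal ciphertext blocks imply equal plaintext blocks.
C[1] = C[3] = 0x83, so P[1] = P[3].
C[2] = C[4] = C[5] = 0xB5, so P[2] = P[4] = P[5].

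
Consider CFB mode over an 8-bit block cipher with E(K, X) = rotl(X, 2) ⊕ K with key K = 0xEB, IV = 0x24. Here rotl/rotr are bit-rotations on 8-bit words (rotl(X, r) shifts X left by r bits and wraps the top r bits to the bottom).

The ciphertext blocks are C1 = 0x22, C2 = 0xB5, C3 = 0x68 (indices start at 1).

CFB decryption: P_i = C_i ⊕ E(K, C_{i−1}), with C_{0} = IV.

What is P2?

P2 = 0xD6

P2: E(K, 0x22) = 0x63; 0xB5 ⊕ 0x63 = 0xD6.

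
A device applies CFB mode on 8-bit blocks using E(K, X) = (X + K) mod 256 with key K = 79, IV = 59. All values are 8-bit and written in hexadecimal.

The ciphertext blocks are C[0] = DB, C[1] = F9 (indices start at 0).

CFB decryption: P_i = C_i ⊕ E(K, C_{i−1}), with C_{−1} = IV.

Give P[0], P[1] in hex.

P[0] = 09, P[1] = AD

P[0]: E(K, 59) = D2; DB ⊕ D2 = 09.
P[1]: E(K, DB) = 54; F9 ⊕ 54 = AD.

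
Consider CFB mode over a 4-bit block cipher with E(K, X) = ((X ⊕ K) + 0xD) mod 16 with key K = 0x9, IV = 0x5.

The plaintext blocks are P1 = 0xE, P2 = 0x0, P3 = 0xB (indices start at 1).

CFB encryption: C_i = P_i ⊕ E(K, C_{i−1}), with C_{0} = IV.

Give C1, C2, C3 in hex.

C1: E(K, 0x5) = 0x9; 0xE ⊕ 0x9 = 0x7.
C2: E(K, 0x7) = 0xB; 0x0 ⊕ 0xB = 0xB.
C3: E(K, 0xB) = 0xF; 0xB ⊕ 0xF = 0x4.

C1 = 0x7, C2 = 0xB, C3 = 0x4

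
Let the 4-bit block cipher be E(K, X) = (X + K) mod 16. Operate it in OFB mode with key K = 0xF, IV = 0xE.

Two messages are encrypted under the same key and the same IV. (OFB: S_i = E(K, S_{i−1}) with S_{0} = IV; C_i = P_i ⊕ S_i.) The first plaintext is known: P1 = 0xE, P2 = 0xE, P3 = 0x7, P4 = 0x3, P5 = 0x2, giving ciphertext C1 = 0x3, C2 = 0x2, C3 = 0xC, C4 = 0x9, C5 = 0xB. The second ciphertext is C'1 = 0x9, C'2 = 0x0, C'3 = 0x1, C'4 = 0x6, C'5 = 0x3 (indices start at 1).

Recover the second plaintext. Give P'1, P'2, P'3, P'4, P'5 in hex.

P'1 = 0x4, P'2 = 0xC, P'3 = 0xA, P'4 = 0xC, P'5 = 0xA

In OFB with a reused IV, both messages share the same keystream S_i, so C_i ⊕ C'_i = P_i ⊕ P'_i and thus P'_i = P_i ⊕ C_i ⊕ C'_i.
P'1: 0xE ⊕ 0x3 ⊕ 0x9 = 0x4.
P'2: 0xE ⊕ 0x2 ⊕ 0x0 = 0xC.
P'3: 0x7 ⊕ 0xC ⊕ 0x1 = 0xA.
P'4: 0x3 ⊕ 0x9 ⊕ 0x6 = 0xC.
P'5: 0x2 ⊕ 0xB ⊕ 0x3 = 0xA.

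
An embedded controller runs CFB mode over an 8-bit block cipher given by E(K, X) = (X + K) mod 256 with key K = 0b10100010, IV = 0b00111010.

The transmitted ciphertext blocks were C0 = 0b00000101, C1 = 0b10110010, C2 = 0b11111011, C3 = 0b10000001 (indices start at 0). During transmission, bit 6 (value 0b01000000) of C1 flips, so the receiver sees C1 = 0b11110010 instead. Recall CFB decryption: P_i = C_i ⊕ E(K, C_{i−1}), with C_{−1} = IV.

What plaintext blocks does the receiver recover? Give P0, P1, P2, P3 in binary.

Only C1 changed, to 0b11110010. In CFB, a change in C_i flips the same bit in P_i and garbles P_{i+1}. Decrypting the received ciphertext:
P0: E(K, 0b00111010) = 0b11011100; 0b00000101 ⊕ 0b11011100 = 0b11011001.
P1: E(K, 0b00000101) = 0b10100111; 0b11110010 ⊕ 0b10100111 = 0b01010101.
P2: E(K, 0b11110010) = 0b10010100; 0b11111011 ⊕ 0b10010100 = 0b01101111.
P3: E(K, 0b11111011) = 0b10011101; 0b10000001 ⊕ 0b10011101 = 0b00011100.
Blocks that differ from the original plaintext: P1, P2.

P0 = 0b11011001, P1 = 0b01010101, P2 = 0b01101111, P3 = 0b00011100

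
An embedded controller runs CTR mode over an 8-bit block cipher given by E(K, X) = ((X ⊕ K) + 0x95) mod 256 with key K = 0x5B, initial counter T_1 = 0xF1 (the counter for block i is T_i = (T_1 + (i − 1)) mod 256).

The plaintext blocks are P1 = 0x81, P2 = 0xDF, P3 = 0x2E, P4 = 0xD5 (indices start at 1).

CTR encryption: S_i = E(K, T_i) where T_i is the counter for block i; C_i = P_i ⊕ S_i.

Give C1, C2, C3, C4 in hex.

C1: T = 0xF1, S = E(K, T) = 0x3F; 0x81 ⊕ 0x3F = 0xBE.
C2: T = 0xF2, S = E(K, T) = 0x3E; 0xDF ⊕ 0x3E = 0xE1.
C3: T = 0xF3, S = E(K, T) = 0x3D; 0x2E ⊕ 0x3D = 0x13.
C4: T = 0xF4, S = E(K, T) = 0x44; 0xD5 ⊕ 0x44 = 0x91.

C1 = 0xBE, C2 = 0xE1, C3 = 0x13, C4 = 0x91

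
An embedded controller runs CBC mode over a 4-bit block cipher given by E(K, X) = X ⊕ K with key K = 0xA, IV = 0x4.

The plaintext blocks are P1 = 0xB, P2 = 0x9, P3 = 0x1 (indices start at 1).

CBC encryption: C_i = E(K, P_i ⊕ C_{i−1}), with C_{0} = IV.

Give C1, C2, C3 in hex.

C1: P1 ⊕ 0x4 = 0xF; E(K, 0xF) = 0x5.
C2: P2 ⊕ 0x5 = 0xC; E(K, 0xC) = 0x6.
C3: P3 ⊕ 0x6 = 0x7; E(K, 0x7) = 0xD.

C1 = 0x5, C2 = 0x6, C3 = 0xD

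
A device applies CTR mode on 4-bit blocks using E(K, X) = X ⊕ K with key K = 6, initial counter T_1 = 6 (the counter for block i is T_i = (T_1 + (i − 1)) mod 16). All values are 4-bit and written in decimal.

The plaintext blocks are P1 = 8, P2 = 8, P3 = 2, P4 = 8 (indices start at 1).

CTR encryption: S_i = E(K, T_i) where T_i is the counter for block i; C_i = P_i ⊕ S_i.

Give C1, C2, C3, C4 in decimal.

C1 = 8, C2 = 9, C3 = 12, C4 = 7

C1: T = 6, S = E(K, T) = 0; 8 ⊕ 0 = 8.
C2: T = 7, S = E(K, T) = 1; 8 ⊕ 1 = 9.
C3: T = 8, S = E(K, T) = 14; 2 ⊕ 14 = 12.
C4: T = 9, S = E(K, T) = 15; 8 ⊕ 15 = 7.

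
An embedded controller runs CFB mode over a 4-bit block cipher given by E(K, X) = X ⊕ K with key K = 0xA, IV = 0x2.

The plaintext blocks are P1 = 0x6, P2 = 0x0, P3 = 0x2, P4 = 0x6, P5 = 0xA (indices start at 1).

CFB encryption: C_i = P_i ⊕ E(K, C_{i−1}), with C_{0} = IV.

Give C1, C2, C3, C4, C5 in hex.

C1: E(K, 0x2) = 0x8; 0x6 ⊕ 0x8 = 0xE.
C2: E(K, 0xE) = 0x4; 0x0 ⊕ 0x4 = 0x4.
C3: E(K, 0x4) = 0xE; 0x2 ⊕ 0xE = 0xC.
C4: E(K, 0xC) = 0x6; 0x6 ⊕ 0x6 = 0x0.
C5: E(K, 0x0) = 0xA; 0xA ⊕ 0xA = 0x0.

C1 = 0xE, C2 = 0x4, C3 = 0xC, C4 = 0x0, C5 = 0x0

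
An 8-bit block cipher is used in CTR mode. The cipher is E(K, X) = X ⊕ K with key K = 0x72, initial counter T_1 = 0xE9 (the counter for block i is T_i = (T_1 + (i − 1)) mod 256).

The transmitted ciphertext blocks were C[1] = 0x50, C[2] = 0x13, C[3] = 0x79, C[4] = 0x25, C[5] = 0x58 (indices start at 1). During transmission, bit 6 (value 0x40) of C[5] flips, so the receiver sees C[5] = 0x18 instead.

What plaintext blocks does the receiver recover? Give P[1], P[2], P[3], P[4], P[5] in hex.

P[1] = 0xCB, P[2] = 0x8B, P[3] = 0xE0, P[4] = 0xBB, P[5] = 0x87

CTR decryption: S_i = E(K, T_i) where T_i is the counter for block i; P_i = C_i ⊕ S_i.
Only C[5] changed, to 0x18. In CTR, a change in C_i flips the same bit in P_i only; the keystream is unaffected. Decrypting the received ciphertext:
P[1]: T = 0xE9, S = E(K, T) = 0x9B; 0x50 ⊕ 0x9B = 0xCB.
P[2]: T = 0xEA, S = E(K, T) = 0x98; 0x13 ⊕ 0x98 = 0x8B.
P[3]: T = 0xEB, S = E(K, T) = 0x99; 0x79 ⊕ 0x99 = 0xE0.
P[4]: T = 0xEC, S = E(K, T) = 0x9E; 0x25 ⊕ 0x9E = 0xBB.
P[5]: T = 0xED, S = E(K, T) = 0x9F; 0x18 ⊕ 0x9F = 0x87.
Blocks that differ from the original plaintext: P[5].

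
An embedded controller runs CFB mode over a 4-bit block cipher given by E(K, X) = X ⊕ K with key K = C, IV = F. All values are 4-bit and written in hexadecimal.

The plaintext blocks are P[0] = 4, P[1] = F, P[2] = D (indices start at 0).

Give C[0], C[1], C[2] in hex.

C[0] = 7, C[1] = 4, C[2] = 5

CFB encryption: C_i = P_i ⊕ E(K, C_{i−1}), with C_{−1} = IV.
C[0]: E(K, F) = 3; 4 ⊕ 3 = 7.
C[1]: E(K, 7) = B; F ⊕ B = 4.
C[2]: E(K, 4) = 8; D ⊕ 8 = 5.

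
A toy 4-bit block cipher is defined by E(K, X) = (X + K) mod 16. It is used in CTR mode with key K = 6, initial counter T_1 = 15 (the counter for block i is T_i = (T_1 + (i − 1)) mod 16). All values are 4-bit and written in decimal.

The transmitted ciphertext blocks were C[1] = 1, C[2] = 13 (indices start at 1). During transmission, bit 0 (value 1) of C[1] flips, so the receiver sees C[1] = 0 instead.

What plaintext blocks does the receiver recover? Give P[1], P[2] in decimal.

CTR decryption: S_i = E(K, T_i) where T_i is the counter for block i; P_i = C_i ⊕ S_i.
Only C[1] changed, to 0. In CTR, a change in C_i flips the same bit in P_i only; the keystream is unaffected. Decrypting the received ciphertext:
P[1]: T = 15, S = E(K, T) = 5; 0 ⊕ 5 = 5.
P[2]: T = 0, S = E(K, T) = 6; 13 ⊕ 6 = 11.
Blocks that differ from the original plaintext: P[1].

P[1] = 5, P[2] = 11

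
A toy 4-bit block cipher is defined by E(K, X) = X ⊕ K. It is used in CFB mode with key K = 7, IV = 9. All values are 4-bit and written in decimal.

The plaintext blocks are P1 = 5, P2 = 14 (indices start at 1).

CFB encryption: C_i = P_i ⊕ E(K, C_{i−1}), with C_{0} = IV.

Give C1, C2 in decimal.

C1: E(K, 9) = 14; 5 ⊕ 14 = 11.
C2: E(K, 11) = 12; 14 ⊕ 12 = 2.

C1 = 11, C2 = 2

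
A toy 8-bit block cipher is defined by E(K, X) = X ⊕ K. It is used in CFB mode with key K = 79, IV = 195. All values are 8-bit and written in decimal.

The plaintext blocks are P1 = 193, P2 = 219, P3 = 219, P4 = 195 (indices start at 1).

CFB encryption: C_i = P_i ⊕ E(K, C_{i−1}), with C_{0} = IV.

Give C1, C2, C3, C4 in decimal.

C1: E(K, 195) = 140; 193 ⊕ 140 = 77.
C2: E(K, 77) = 2; 219 ⊕ 2 = 217.
C3: E(K, 217) = 150; 219 ⊕ 150 = 77.
C4: E(K, 77) = 2; 195 ⊕ 2 = 193.

C1 = 77, C2 = 217, C3 = 77, C4 = 193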